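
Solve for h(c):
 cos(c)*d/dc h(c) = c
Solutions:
 h(c) = C1 + Integral(c/cos(c), c)


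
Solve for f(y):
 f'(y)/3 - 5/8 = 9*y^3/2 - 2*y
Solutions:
 f(y) = C1 + 27*y^4/8 - 3*y^2 + 15*y/8


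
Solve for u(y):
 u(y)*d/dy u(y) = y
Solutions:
 u(y) = -sqrt(C1 + y^2)
 u(y) = sqrt(C1 + y^2)


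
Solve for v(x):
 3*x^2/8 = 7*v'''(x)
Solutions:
 v(x) = C1 + C2*x + C3*x^2 + x^5/1120


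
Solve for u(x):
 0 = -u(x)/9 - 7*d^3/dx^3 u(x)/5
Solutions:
 u(x) = C3*exp(-735^(1/3)*x/21) + (C1*sin(245^(1/3)*3^(5/6)*x/42) + C2*cos(245^(1/3)*3^(5/6)*x/42))*exp(735^(1/3)*x/42)


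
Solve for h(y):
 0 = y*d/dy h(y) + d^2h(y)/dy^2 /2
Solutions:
 h(y) = C1 + C2*erf(y)


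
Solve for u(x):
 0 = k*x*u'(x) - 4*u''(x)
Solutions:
 u(x) = Piecewise((-sqrt(2)*sqrt(pi)*C1*erf(sqrt(2)*x*sqrt(-k)/4)/sqrt(-k) - C2, (k > 0) | (k < 0)), (-C1*x - C2, True))


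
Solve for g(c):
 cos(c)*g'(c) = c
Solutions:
 g(c) = C1 + Integral(c/cos(c), c)


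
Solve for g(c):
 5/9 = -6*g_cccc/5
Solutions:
 g(c) = C1 + C2*c + C3*c^2 + C4*c^3 - 25*c^4/1296


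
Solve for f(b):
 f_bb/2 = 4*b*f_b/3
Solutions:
 f(b) = C1 + C2*erfi(2*sqrt(3)*b/3)


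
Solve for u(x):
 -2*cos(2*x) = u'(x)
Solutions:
 u(x) = C1 - sin(2*x)


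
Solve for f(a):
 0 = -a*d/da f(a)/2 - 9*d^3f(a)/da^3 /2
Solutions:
 f(a) = C1 + Integral(C2*airyai(-3^(1/3)*a/3) + C3*airybi(-3^(1/3)*a/3), a)


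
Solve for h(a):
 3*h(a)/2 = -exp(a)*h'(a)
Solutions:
 h(a) = C1*exp(3*exp(-a)/2)


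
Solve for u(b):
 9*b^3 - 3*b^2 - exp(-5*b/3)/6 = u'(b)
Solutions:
 u(b) = C1 + 9*b^4/4 - b^3 + exp(-5*b/3)/10


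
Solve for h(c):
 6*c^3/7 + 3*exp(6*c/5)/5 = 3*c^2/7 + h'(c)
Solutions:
 h(c) = C1 + 3*c^4/14 - c^3/7 + exp(6*c/5)/2


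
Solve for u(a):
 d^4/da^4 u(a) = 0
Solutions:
 u(a) = C1 + C2*a + C3*a^2 + C4*a^3


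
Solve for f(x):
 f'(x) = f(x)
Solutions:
 f(x) = C1*exp(x)


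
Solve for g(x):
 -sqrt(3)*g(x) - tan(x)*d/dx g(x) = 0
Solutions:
 g(x) = C1/sin(x)^(sqrt(3))


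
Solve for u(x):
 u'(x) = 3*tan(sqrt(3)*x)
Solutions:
 u(x) = C1 - sqrt(3)*log(cos(sqrt(3)*x))


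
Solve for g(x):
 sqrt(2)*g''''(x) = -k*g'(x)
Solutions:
 g(x) = C1 + C2*exp(2^(5/6)*x*(-k)^(1/3)/2) + C3*exp(2^(5/6)*x*(-k)^(1/3)*(-1 + sqrt(3)*I)/4) + C4*exp(-2^(5/6)*x*(-k)^(1/3)*(1 + sqrt(3)*I)/4)


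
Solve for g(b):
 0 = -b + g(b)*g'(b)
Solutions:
 g(b) = -sqrt(C1 + b^2)
 g(b) = sqrt(C1 + b^2)


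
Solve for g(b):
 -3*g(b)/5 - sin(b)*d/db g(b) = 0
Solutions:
 g(b) = C1*(cos(b) + 1)^(3/10)/(cos(b) - 1)^(3/10)


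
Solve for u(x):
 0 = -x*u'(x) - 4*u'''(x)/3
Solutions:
 u(x) = C1 + Integral(C2*airyai(-6^(1/3)*x/2) + C3*airybi(-6^(1/3)*x/2), x)


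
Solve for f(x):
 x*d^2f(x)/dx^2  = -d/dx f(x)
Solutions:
 f(x) = C1 + C2*log(x)


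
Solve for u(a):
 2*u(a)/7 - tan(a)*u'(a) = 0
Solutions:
 u(a) = C1*sin(a)^(2/7)


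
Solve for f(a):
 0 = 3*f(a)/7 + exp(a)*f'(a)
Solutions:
 f(a) = C1*exp(3*exp(-a)/7)


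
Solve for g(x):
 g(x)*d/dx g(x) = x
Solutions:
 g(x) = -sqrt(C1 + x^2)
 g(x) = sqrt(C1 + x^2)


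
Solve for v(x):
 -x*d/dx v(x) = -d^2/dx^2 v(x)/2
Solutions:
 v(x) = C1 + C2*erfi(x)


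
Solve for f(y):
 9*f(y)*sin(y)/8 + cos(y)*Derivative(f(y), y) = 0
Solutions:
 f(y) = C1*cos(y)^(9/8)


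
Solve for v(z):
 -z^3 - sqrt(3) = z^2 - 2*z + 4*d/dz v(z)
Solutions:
 v(z) = C1 - z^4/16 - z^3/12 + z^2/4 - sqrt(3)*z/4


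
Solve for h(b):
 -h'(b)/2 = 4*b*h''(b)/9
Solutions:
 h(b) = C1 + C2/b^(1/8)


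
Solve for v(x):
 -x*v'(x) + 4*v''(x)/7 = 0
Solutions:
 v(x) = C1 + C2*erfi(sqrt(14)*x/4)


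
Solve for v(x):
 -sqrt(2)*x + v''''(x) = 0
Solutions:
 v(x) = C1 + C2*x + C3*x^2 + C4*x^3 + sqrt(2)*x^5/120


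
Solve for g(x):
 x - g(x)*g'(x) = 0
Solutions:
 g(x) = -sqrt(C1 + x^2)
 g(x) = sqrt(C1 + x^2)


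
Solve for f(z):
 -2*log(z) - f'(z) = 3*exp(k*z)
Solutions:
 f(z) = C1 - 2*z*log(z) + 2*z + Piecewise((-3*exp(k*z)/k, Ne(k, 0)), (-3*z, True))


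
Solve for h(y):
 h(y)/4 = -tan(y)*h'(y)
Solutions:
 h(y) = C1/sin(y)^(1/4)


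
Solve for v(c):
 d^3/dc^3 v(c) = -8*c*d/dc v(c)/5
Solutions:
 v(c) = C1 + Integral(C2*airyai(-2*5^(2/3)*c/5) + C3*airybi(-2*5^(2/3)*c/5), c)


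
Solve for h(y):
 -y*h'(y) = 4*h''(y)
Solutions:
 h(y) = C1 + C2*erf(sqrt(2)*y/4)


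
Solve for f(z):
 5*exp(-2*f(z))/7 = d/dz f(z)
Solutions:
 f(z) = log(-sqrt(C1 + 70*z)) - log(7)
 f(z) = log(C1 + 70*z)/2 - log(7)


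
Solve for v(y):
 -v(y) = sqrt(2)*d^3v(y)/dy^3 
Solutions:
 v(y) = C3*exp(-2^(5/6)*y/2) + (C1*sin(2^(5/6)*sqrt(3)*y/4) + C2*cos(2^(5/6)*sqrt(3)*y/4))*exp(2^(5/6)*y/4)


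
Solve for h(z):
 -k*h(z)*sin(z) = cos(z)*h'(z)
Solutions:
 h(z) = C1*exp(k*log(cos(z)))


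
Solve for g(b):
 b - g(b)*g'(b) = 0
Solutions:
 g(b) = -sqrt(C1 + b^2)
 g(b) = sqrt(C1 + b^2)


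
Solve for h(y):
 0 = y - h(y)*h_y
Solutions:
 h(y) = -sqrt(C1 + y^2)
 h(y) = sqrt(C1 + y^2)


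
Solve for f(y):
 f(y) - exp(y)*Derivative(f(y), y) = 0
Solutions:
 f(y) = C1*exp(-exp(-y))


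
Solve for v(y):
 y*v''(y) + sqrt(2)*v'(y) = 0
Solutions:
 v(y) = C1 + C2*y^(1 - sqrt(2))


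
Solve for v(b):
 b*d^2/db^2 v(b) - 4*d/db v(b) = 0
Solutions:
 v(b) = C1 + C2*b^5


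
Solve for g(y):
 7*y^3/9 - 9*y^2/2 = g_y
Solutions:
 g(y) = C1 + 7*y^4/36 - 3*y^3/2


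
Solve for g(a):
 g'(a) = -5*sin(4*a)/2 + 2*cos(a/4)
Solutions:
 g(a) = C1 + 8*sin(a/4) + 5*cos(4*a)/8


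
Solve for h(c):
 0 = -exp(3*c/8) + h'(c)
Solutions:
 h(c) = C1 + 8*exp(3*c/8)/3


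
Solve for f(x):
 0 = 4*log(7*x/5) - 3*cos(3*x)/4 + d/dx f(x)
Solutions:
 f(x) = C1 - 4*x*log(x) - 4*x*log(7) + 4*x + 4*x*log(5) + sin(3*x)/4


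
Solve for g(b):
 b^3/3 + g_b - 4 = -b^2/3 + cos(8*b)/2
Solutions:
 g(b) = C1 - b^4/12 - b^3/9 + 4*b + sin(8*b)/16


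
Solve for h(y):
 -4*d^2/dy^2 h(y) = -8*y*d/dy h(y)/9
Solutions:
 h(y) = C1 + C2*erfi(y/3)


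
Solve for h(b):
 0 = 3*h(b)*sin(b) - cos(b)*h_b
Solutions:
 h(b) = C1/cos(b)^3


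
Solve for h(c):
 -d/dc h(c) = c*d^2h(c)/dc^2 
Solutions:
 h(c) = C1 + C2*log(c)


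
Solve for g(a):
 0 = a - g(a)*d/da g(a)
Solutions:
 g(a) = -sqrt(C1 + a^2)
 g(a) = sqrt(C1 + a^2)


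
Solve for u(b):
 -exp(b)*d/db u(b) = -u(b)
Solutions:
 u(b) = C1*exp(-exp(-b))


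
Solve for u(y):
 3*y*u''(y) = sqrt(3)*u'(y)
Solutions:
 u(y) = C1 + C2*y^(sqrt(3)/3 + 1)


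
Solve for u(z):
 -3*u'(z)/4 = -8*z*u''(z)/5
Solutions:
 u(z) = C1 + C2*z^(47/32)


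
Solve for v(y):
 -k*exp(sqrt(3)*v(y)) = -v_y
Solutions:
 v(y) = sqrt(3)*(2*log(-1/(C1 + k*y)) - log(3))/6


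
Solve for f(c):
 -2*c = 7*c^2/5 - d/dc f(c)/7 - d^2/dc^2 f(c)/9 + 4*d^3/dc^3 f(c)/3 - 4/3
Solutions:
 f(c) = C1 + C2*exp(c*(7 - sqrt(3073))/168) + C3*exp(c*(7 + sqrt(3073))/168) + 49*c^3/15 - 28*c^2/45 + 14140*c/81


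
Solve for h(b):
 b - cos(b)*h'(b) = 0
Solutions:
 h(b) = C1 + Integral(b/cos(b), b)


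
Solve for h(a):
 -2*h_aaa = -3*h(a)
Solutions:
 h(a) = C3*exp(2^(2/3)*3^(1/3)*a/2) + (C1*sin(2^(2/3)*3^(5/6)*a/4) + C2*cos(2^(2/3)*3^(5/6)*a/4))*exp(-2^(2/3)*3^(1/3)*a/4)


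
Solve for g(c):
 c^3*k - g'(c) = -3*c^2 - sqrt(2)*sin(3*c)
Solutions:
 g(c) = C1 + c^4*k/4 + c^3 - sqrt(2)*cos(3*c)/3


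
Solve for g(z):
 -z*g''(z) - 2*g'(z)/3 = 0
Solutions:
 g(z) = C1 + C2*z^(1/3)


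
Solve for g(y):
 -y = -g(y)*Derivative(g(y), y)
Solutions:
 g(y) = -sqrt(C1 + y^2)
 g(y) = sqrt(C1 + y^2)


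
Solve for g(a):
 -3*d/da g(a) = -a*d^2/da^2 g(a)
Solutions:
 g(a) = C1 + C2*a^4


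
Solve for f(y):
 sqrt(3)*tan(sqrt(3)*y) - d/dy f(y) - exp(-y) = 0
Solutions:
 f(y) = C1 + log(tan(sqrt(3)*y)^2 + 1)/2 + exp(-y)


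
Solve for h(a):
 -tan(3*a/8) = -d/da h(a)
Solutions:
 h(a) = C1 - 8*log(cos(3*a/8))/3


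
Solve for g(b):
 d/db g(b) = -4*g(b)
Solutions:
 g(b) = C1*exp(-4*b)


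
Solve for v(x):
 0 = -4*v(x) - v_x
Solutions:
 v(x) = C1*exp(-4*x)


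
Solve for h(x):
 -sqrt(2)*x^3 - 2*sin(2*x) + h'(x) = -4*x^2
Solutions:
 h(x) = C1 + sqrt(2)*x^4/4 - 4*x^3/3 - cos(2*x)


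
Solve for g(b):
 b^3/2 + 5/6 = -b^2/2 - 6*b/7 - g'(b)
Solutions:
 g(b) = C1 - b^4/8 - b^3/6 - 3*b^2/7 - 5*b/6


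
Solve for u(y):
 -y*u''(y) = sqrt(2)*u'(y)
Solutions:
 u(y) = C1 + C2*y^(1 - sqrt(2))


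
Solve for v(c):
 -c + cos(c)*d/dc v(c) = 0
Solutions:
 v(c) = C1 + Integral(c/cos(c), c)


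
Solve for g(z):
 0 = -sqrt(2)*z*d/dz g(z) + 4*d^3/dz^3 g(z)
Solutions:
 g(z) = C1 + Integral(C2*airyai(sqrt(2)*z/2) + C3*airybi(sqrt(2)*z/2), z)


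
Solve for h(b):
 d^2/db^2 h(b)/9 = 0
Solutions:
 h(b) = C1 + C2*b


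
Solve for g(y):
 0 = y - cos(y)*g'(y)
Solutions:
 g(y) = C1 + Integral(y/cos(y), y)


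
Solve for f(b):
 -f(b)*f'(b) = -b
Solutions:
 f(b) = -sqrt(C1 + b^2)
 f(b) = sqrt(C1 + b^2)


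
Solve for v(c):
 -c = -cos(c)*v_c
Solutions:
 v(c) = C1 + Integral(c/cos(c), c)


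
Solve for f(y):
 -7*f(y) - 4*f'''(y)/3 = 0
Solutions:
 f(y) = C3*exp(-42^(1/3)*y/2) + (C1*sin(14^(1/3)*3^(5/6)*y/4) + C2*cos(14^(1/3)*3^(5/6)*y/4))*exp(42^(1/3)*y/4)


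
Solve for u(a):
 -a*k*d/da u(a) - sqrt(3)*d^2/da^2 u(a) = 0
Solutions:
 u(a) = Piecewise((-sqrt(2)*3^(1/4)*sqrt(pi)*C1*erf(sqrt(2)*3^(3/4)*a*sqrt(k)/6)/(2*sqrt(k)) - C2, (k > 0) | (k < 0)), (-C1*a - C2, True))


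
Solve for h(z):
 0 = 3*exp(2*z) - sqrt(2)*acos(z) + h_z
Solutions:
 h(z) = C1 + sqrt(2)*(z*acos(z) - sqrt(1 - z^2)) - 3*exp(2*z)/2


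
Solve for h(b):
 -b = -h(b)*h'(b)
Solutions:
 h(b) = -sqrt(C1 + b^2)
 h(b) = sqrt(C1 + b^2)


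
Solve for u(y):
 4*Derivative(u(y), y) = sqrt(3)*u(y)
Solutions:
 u(y) = C1*exp(sqrt(3)*y/4)


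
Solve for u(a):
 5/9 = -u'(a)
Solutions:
 u(a) = C1 - 5*a/9


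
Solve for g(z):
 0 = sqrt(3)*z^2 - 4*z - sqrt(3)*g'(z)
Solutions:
 g(z) = C1 + z^3/3 - 2*sqrt(3)*z^2/3


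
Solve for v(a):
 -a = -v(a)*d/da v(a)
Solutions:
 v(a) = -sqrt(C1 + a^2)
 v(a) = sqrt(C1 + a^2)


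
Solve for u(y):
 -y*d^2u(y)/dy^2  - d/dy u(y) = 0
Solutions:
 u(y) = C1 + C2*log(y)


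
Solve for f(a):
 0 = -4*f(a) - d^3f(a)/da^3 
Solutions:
 f(a) = C3*exp(-2^(2/3)*a) + (C1*sin(2^(2/3)*sqrt(3)*a/2) + C2*cos(2^(2/3)*sqrt(3)*a/2))*exp(2^(2/3)*a/2)


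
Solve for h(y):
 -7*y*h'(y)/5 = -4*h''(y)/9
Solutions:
 h(y) = C1 + C2*erfi(3*sqrt(70)*y/20)


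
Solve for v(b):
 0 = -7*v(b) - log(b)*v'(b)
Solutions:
 v(b) = C1*exp(-7*li(b))


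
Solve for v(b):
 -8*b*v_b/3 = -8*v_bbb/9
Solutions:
 v(b) = C1 + Integral(C2*airyai(3^(1/3)*b) + C3*airybi(3^(1/3)*b), b)


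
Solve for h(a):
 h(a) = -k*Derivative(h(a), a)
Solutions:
 h(a) = C1*exp(-a/k)


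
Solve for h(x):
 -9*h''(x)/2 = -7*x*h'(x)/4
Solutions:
 h(x) = C1 + C2*erfi(sqrt(7)*x/6)


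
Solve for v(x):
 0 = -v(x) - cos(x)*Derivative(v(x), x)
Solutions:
 v(x) = C1*sqrt(sin(x) - 1)/sqrt(sin(x) + 1)


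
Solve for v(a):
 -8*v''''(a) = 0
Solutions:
 v(a) = C1 + C2*a + C3*a^2 + C4*a^3


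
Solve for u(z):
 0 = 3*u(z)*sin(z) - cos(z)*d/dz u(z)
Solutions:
 u(z) = C1/cos(z)^3


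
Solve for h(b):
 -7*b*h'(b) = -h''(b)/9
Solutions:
 h(b) = C1 + C2*erfi(3*sqrt(14)*b/2)


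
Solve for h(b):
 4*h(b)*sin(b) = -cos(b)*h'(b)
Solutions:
 h(b) = C1*cos(b)^4


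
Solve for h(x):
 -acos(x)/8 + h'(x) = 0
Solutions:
 h(x) = C1 + x*acos(x)/8 - sqrt(1 - x^2)/8


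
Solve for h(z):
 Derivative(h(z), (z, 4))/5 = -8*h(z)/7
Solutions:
 h(z) = (C1*sin(10^(1/4)*7^(3/4)*z/7) + C2*cos(10^(1/4)*7^(3/4)*z/7))*exp(-10^(1/4)*7^(3/4)*z/7) + (C3*sin(10^(1/4)*7^(3/4)*z/7) + C4*cos(10^(1/4)*7^(3/4)*z/7))*exp(10^(1/4)*7^(3/4)*z/7)


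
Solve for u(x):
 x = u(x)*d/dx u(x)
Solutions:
 u(x) = -sqrt(C1 + x^2)
 u(x) = sqrt(C1 + x^2)


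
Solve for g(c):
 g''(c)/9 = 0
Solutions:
 g(c) = C1 + C2*c


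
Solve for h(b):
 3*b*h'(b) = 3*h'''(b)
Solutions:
 h(b) = C1 + Integral(C2*airyai(b) + C3*airybi(b), b)


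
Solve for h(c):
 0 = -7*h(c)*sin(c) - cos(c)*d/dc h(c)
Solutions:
 h(c) = C1*cos(c)^7


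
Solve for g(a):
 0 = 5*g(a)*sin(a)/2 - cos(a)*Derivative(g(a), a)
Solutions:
 g(a) = C1/cos(a)^(5/2)


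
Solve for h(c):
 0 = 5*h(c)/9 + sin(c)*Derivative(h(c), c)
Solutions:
 h(c) = C1*(cos(c) + 1)^(5/18)/(cos(c) - 1)^(5/18)


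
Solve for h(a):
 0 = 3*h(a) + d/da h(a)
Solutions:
 h(a) = C1*exp(-3*a)


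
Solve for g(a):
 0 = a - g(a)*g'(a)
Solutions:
 g(a) = -sqrt(C1 + a^2)
 g(a) = sqrt(C1 + a^2)


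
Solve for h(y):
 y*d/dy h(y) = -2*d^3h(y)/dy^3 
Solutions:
 h(y) = C1 + Integral(C2*airyai(-2^(2/3)*y/2) + C3*airybi(-2^(2/3)*y/2), y)


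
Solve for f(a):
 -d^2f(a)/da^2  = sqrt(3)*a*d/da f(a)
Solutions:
 f(a) = C1 + C2*erf(sqrt(2)*3^(1/4)*a/2)


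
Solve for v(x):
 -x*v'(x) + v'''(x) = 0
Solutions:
 v(x) = C1 + Integral(C2*airyai(x) + C3*airybi(x), x)


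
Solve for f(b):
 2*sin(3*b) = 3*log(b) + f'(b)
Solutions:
 f(b) = C1 - 3*b*log(b) + 3*b - 2*cos(3*b)/3


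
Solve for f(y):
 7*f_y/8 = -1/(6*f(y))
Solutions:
 f(y) = -sqrt(C1 - 168*y)/21
 f(y) = sqrt(C1 - 168*y)/21


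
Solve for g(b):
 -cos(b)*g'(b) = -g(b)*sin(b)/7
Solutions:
 g(b) = C1/cos(b)^(1/7)


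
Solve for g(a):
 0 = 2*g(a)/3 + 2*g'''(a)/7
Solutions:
 g(a) = C3*exp(-3^(2/3)*7^(1/3)*a/3) + (C1*sin(3^(1/6)*7^(1/3)*a/2) + C2*cos(3^(1/6)*7^(1/3)*a/2))*exp(3^(2/3)*7^(1/3)*a/6)


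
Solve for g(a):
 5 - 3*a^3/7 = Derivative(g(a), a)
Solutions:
 g(a) = C1 - 3*a^4/28 + 5*a


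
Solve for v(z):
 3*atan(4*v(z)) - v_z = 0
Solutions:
 Integral(1/atan(4*_y), (_y, v(z))) = C1 + 3*z


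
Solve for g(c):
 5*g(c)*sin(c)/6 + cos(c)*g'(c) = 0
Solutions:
 g(c) = C1*cos(c)^(5/6)


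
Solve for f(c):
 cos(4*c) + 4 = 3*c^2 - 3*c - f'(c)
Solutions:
 f(c) = C1 + c^3 - 3*c^2/2 - 4*c - sin(4*c)/4


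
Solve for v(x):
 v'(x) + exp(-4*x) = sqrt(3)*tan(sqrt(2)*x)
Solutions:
 v(x) = C1 + sqrt(6)*log(tan(sqrt(2)*x)^2 + 1)/4 + exp(-4*x)/4


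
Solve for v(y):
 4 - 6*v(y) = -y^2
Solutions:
 v(y) = y^2/6 + 2/3


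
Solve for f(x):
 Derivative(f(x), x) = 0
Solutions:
 f(x) = C1


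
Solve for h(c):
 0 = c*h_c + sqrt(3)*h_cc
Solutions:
 h(c) = C1 + C2*erf(sqrt(2)*3^(3/4)*c/6)


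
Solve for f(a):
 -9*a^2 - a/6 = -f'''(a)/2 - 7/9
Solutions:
 f(a) = C1 + C2*a + C3*a^2 + 3*a^5/10 + a^4/72 - 7*a^3/27


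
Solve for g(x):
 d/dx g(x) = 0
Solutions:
 g(x) = C1


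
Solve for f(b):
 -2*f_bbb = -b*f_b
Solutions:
 f(b) = C1 + Integral(C2*airyai(2^(2/3)*b/2) + C3*airybi(2^(2/3)*b/2), b)


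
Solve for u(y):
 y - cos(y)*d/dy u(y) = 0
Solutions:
 u(y) = C1 + Integral(y/cos(y), y)


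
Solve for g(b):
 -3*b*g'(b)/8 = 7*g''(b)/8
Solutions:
 g(b) = C1 + C2*erf(sqrt(42)*b/14)


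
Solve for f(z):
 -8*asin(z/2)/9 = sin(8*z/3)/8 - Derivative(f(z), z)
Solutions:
 f(z) = C1 + 8*z*asin(z/2)/9 + 8*sqrt(4 - z^2)/9 - 3*cos(8*z/3)/64


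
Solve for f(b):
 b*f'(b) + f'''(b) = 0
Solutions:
 f(b) = C1 + Integral(C2*airyai(-b) + C3*airybi(-b), b)


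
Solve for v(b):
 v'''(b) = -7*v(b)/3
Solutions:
 v(b) = C3*exp(-3^(2/3)*7^(1/3)*b/3) + (C1*sin(3^(1/6)*7^(1/3)*b/2) + C2*cos(3^(1/6)*7^(1/3)*b/2))*exp(3^(2/3)*7^(1/3)*b/6)


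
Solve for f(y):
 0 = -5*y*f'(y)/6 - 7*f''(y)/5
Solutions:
 f(y) = C1 + C2*erf(5*sqrt(21)*y/42)


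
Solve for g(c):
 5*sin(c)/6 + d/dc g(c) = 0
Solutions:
 g(c) = C1 + 5*cos(c)/6


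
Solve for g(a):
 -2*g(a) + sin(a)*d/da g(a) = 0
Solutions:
 g(a) = C1*(cos(a) - 1)/(cos(a) + 1)


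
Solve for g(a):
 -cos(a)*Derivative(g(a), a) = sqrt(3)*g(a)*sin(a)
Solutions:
 g(a) = C1*cos(a)^(sqrt(3))


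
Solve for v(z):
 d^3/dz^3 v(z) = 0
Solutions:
 v(z) = C1 + C2*z + C3*z^2


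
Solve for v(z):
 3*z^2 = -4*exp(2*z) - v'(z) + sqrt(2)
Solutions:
 v(z) = C1 - z^3 + sqrt(2)*z - 2*exp(2*z)


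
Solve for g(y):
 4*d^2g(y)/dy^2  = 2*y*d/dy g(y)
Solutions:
 g(y) = C1 + C2*erfi(y/2)


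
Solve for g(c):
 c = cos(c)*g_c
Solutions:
 g(c) = C1 + Integral(c/cos(c), c)


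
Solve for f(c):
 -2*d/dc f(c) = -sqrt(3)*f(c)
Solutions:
 f(c) = C1*exp(sqrt(3)*c/2)


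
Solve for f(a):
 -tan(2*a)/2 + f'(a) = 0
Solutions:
 f(a) = C1 - log(cos(2*a))/4


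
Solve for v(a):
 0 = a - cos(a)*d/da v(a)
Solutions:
 v(a) = C1 + Integral(a/cos(a), a)


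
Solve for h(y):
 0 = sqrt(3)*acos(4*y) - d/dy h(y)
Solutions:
 h(y) = C1 + sqrt(3)*(y*acos(4*y) - sqrt(1 - 16*y^2)/4)


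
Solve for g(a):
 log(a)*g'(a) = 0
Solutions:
 g(a) = C1


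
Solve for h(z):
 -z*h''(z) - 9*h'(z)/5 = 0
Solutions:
 h(z) = C1 + C2/z^(4/5)


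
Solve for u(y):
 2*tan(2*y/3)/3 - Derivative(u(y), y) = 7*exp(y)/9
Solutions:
 u(y) = C1 - 7*exp(y)/9 - log(cos(2*y/3))


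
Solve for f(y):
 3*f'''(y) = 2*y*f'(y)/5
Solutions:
 f(y) = C1 + Integral(C2*airyai(15^(2/3)*2^(1/3)*y/15) + C3*airybi(15^(2/3)*2^(1/3)*y/15), y)


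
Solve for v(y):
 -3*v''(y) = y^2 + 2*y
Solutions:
 v(y) = C1 + C2*y - y^4/36 - y^3/9


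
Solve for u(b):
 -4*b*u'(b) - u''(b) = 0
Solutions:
 u(b) = C1 + C2*erf(sqrt(2)*b)


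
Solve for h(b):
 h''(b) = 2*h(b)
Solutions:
 h(b) = C1*exp(-sqrt(2)*b) + C2*exp(sqrt(2)*b)


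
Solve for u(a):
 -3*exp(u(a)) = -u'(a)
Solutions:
 u(a) = log(-1/(C1 + 3*a))


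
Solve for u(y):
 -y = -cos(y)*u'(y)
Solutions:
 u(y) = C1 + Integral(y/cos(y), y)


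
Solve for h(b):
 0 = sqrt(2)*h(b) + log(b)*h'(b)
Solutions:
 h(b) = C1*exp(-sqrt(2)*li(b))


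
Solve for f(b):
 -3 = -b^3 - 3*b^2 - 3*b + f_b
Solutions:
 f(b) = C1 + b^4/4 + b^3 + 3*b^2/2 - 3*b


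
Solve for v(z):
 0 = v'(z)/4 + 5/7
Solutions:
 v(z) = C1 - 20*z/7


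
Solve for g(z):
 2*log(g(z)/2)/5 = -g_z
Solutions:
 -5*Integral(1/(-log(_y) + log(2)), (_y, g(z)))/2 = C1 - z


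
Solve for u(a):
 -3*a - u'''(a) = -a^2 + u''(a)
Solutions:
 u(a) = C1 + C2*a + C3*exp(-a) + a^4/12 - 5*a^3/6 + 5*a^2/2


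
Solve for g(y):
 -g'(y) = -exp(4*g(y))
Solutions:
 g(y) = log(-(-1/(C1 + 4*y))^(1/4))
 g(y) = log(-1/(C1 + 4*y))/4
 g(y) = log(-I*(-1/(C1 + 4*y))^(1/4))
 g(y) = log(I*(-1/(C1 + 4*y))^(1/4))


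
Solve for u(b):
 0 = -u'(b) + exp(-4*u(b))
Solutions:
 u(b) = log(-I*(C1 + 4*b)^(1/4))
 u(b) = log(I*(C1 + 4*b)^(1/4))
 u(b) = log(-(C1 + 4*b)^(1/4))
 u(b) = log(C1 + 4*b)/4


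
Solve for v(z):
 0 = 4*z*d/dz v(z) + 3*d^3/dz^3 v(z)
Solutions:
 v(z) = C1 + Integral(C2*airyai(-6^(2/3)*z/3) + C3*airybi(-6^(2/3)*z/3), z)


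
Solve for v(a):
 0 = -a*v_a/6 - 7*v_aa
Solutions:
 v(a) = C1 + C2*erf(sqrt(21)*a/42)


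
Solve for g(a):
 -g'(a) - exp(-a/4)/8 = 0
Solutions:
 g(a) = C1 + exp(-a/4)/2


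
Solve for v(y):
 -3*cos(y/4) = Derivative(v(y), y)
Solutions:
 v(y) = C1 - 12*sin(y/4)


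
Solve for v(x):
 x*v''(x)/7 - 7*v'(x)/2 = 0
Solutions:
 v(x) = C1 + C2*x^(51/2)


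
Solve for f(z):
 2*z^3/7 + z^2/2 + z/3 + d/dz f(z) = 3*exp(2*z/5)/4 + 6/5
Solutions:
 f(z) = C1 - z^4/14 - z^3/6 - z^2/6 + 6*z/5 + 15*exp(2*z/5)/8


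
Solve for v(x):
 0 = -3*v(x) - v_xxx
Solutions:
 v(x) = C3*exp(-3^(1/3)*x) + (C1*sin(3^(5/6)*x/2) + C2*cos(3^(5/6)*x/2))*exp(3^(1/3)*x/2)


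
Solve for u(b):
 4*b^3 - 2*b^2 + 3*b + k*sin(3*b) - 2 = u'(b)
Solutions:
 u(b) = C1 + b^4 - 2*b^3/3 + 3*b^2/2 - 2*b - k*cos(3*b)/3


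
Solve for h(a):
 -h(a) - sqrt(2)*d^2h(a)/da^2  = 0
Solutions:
 h(a) = C1*sin(2^(3/4)*a/2) + C2*cos(2^(3/4)*a/2)


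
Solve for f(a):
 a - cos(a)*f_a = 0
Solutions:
 f(a) = C1 + Integral(a/cos(a), a)


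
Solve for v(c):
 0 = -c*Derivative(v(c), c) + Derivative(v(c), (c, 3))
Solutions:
 v(c) = C1 + Integral(C2*airyai(c) + C3*airybi(c), c)


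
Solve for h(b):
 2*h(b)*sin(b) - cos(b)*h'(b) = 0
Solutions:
 h(b) = C1/cos(b)^2


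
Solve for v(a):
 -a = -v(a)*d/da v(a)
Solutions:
 v(a) = -sqrt(C1 + a^2)
 v(a) = sqrt(C1 + a^2)


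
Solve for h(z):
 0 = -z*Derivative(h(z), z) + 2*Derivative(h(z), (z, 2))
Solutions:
 h(z) = C1 + C2*erfi(z/2)


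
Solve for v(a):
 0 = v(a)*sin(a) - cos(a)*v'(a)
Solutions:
 v(a) = C1/cos(a)


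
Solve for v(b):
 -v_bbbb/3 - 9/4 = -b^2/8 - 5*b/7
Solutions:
 v(b) = C1 + C2*b + C3*b^2 + C4*b^3 + b^6/960 + b^5/56 - 9*b^4/32


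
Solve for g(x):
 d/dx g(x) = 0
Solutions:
 g(x) = C1


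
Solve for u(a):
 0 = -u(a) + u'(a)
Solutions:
 u(a) = C1*exp(a)


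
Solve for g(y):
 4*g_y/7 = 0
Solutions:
 g(y) = C1


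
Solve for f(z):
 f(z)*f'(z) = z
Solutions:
 f(z) = -sqrt(C1 + z^2)
 f(z) = sqrt(C1 + z^2)


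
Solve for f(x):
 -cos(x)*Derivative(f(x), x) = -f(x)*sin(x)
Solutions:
 f(x) = C1/cos(x)


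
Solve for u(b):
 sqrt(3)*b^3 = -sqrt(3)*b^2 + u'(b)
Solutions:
 u(b) = C1 + sqrt(3)*b^4/4 + sqrt(3)*b^3/3


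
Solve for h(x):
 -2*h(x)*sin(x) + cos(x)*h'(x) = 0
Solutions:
 h(x) = C1/cos(x)^2


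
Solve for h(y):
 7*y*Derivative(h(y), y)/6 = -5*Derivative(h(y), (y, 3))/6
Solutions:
 h(y) = C1 + Integral(C2*airyai(-5^(2/3)*7^(1/3)*y/5) + C3*airybi(-5^(2/3)*7^(1/3)*y/5), y)


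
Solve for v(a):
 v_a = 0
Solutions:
 v(a) = C1


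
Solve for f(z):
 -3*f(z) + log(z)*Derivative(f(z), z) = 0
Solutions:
 f(z) = C1*exp(3*li(z))


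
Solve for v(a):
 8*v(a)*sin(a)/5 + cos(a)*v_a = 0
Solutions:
 v(a) = C1*cos(a)^(8/5)


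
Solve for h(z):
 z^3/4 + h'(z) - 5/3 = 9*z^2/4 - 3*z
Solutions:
 h(z) = C1 - z^4/16 + 3*z^3/4 - 3*z^2/2 + 5*z/3


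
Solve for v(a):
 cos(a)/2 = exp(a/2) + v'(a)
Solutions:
 v(a) = C1 - 2*exp(a/2) + sin(a)/2


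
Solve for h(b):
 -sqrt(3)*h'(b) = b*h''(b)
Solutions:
 h(b) = C1 + C2*b^(1 - sqrt(3))


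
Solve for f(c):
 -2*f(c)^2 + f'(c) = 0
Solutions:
 f(c) = -1/(C1 + 2*c)


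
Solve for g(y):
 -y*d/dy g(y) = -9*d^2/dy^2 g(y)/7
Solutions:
 g(y) = C1 + C2*erfi(sqrt(14)*y/6)


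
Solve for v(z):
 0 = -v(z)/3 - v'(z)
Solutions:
 v(z) = C1*exp(-z/3)


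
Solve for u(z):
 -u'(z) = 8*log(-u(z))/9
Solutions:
 -li(-u(z)) = C1 - 8*z/9


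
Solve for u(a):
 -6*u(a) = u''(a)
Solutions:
 u(a) = C1*sin(sqrt(6)*a) + C2*cos(sqrt(6)*a)


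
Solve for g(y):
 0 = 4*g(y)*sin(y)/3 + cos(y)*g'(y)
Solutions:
 g(y) = C1*cos(y)^(4/3)


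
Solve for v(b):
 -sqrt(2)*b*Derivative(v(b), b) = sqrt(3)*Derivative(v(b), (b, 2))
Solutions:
 v(b) = C1 + C2*erf(6^(3/4)*b/6)


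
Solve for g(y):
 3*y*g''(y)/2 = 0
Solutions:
 g(y) = C1 + C2*y


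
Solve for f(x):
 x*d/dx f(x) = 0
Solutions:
 f(x) = C1


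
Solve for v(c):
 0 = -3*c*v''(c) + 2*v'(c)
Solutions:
 v(c) = C1 + C2*c^(5/3)


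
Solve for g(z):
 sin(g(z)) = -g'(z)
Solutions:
 g(z) = -acos((-C1 - exp(2*z))/(C1 - exp(2*z))) + 2*pi
 g(z) = acos((-C1 - exp(2*z))/(C1 - exp(2*z)))


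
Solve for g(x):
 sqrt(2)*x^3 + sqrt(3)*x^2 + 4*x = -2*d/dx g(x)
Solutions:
 g(x) = C1 - sqrt(2)*x^4/8 - sqrt(3)*x^3/6 - x^2


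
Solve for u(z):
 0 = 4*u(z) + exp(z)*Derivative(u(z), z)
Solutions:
 u(z) = C1*exp(4*exp(-z))


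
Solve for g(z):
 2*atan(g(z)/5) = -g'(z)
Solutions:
 Integral(1/atan(_y/5), (_y, g(z))) = C1 - 2*z


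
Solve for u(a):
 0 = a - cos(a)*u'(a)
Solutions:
 u(a) = C1 + Integral(a/cos(a), a)


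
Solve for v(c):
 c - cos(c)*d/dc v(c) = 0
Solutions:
 v(c) = C1 + Integral(c/cos(c), c)


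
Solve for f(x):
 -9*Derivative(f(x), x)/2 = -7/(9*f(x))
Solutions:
 f(x) = -sqrt(C1 + 28*x)/9
 f(x) = sqrt(C1 + 28*x)/9


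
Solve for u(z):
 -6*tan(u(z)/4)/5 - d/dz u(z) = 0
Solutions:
 u(z) = -4*asin(C1*exp(-3*z/10)) + 4*pi
 u(z) = 4*asin(C1*exp(-3*z/10))


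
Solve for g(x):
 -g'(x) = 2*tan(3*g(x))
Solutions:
 g(x) = -asin(C1*exp(-6*x))/3 + pi/3
 g(x) = asin(C1*exp(-6*x))/3


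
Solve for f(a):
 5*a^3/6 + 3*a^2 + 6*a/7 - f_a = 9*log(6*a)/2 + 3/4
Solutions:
 f(a) = C1 + 5*a^4/24 + a^3 + 3*a^2/7 - 9*a*log(a)/2 - 9*a*log(6)/2 + 15*a/4


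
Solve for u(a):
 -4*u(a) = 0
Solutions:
 u(a) = 0


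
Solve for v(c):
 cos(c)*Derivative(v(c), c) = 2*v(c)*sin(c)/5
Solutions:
 v(c) = C1/cos(c)^(2/5)


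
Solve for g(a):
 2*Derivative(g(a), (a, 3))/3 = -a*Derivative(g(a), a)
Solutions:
 g(a) = C1 + Integral(C2*airyai(-2^(2/3)*3^(1/3)*a/2) + C3*airybi(-2^(2/3)*3^(1/3)*a/2), a)


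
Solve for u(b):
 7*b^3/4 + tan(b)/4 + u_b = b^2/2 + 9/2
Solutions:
 u(b) = C1 - 7*b^4/16 + b^3/6 + 9*b/2 + log(cos(b))/4


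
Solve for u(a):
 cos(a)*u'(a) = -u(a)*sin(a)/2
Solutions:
 u(a) = C1*sqrt(cos(a))


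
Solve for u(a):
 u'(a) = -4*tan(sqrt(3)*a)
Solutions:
 u(a) = C1 + 4*sqrt(3)*log(cos(sqrt(3)*a))/3


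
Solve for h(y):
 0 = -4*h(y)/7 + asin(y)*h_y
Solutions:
 h(y) = C1*exp(4*Integral(1/asin(y), y)/7)


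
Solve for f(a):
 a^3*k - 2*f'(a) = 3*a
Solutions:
 f(a) = C1 + a^4*k/8 - 3*a^2/4


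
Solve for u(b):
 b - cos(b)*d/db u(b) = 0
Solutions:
 u(b) = C1 + Integral(b/cos(b), b)


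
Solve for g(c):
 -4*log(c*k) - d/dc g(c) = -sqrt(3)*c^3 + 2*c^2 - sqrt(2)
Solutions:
 g(c) = C1 + sqrt(3)*c^4/4 - 2*c^3/3 - 4*c*log(c*k) + c*(sqrt(2) + 4)


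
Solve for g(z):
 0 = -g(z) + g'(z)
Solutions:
 g(z) = C1*exp(z)


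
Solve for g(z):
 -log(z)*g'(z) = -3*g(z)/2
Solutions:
 g(z) = C1*exp(3*li(z)/2)


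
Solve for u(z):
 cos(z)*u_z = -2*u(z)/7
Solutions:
 u(z) = C1*(sin(z) - 1)^(1/7)/(sin(z) + 1)^(1/7)


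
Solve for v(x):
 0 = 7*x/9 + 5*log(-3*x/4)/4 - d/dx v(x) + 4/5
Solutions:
 v(x) = C1 + 7*x^2/18 + 5*x*log(-x)/4 + x*(-50*log(2) - 9 + 25*log(3))/20


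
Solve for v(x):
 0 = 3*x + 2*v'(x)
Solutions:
 v(x) = C1 - 3*x^2/4


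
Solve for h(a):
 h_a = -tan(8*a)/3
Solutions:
 h(a) = C1 + log(cos(8*a))/24


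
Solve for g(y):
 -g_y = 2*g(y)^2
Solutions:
 g(y) = 1/(C1 + 2*y)


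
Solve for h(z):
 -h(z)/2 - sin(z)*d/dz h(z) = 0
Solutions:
 h(z) = C1*(cos(z) + 1)^(1/4)/(cos(z) - 1)^(1/4)


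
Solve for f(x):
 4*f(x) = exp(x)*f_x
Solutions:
 f(x) = C1*exp(-4*exp(-x))


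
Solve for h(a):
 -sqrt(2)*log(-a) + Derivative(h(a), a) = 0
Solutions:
 h(a) = C1 + sqrt(2)*a*log(-a) - sqrt(2)*a


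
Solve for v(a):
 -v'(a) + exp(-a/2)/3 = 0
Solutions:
 v(a) = C1 - 2*exp(-a/2)/3


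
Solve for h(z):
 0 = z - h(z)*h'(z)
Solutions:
 h(z) = -sqrt(C1 + z^2)
 h(z) = sqrt(C1 + z^2)


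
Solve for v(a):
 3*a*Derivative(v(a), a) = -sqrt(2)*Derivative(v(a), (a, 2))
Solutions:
 v(a) = C1 + C2*erf(2^(1/4)*sqrt(3)*a/2)


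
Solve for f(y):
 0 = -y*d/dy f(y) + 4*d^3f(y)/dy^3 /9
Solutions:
 f(y) = C1 + Integral(C2*airyai(2^(1/3)*3^(2/3)*y/2) + C3*airybi(2^(1/3)*3^(2/3)*y/2), y)


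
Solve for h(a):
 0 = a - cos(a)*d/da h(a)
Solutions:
 h(a) = C1 + Integral(a/cos(a), a)


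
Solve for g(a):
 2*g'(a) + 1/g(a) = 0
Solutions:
 g(a) = -sqrt(C1 - a)
 g(a) = sqrt(C1 - a)


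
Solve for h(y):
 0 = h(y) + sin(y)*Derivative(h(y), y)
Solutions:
 h(y) = C1*sqrt(cos(y) + 1)/sqrt(cos(y) - 1)


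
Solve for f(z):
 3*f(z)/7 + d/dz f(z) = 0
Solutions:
 f(z) = C1*exp(-3*z/7)


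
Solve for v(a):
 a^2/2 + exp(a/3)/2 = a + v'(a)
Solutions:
 v(a) = C1 + a^3/6 - a^2/2 + 3*exp(a/3)/2


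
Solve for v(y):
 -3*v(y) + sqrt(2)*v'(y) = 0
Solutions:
 v(y) = C1*exp(3*sqrt(2)*y/2)


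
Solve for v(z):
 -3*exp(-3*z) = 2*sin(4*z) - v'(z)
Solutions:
 v(z) = C1 - cos(4*z)/2 - exp(-3*z)


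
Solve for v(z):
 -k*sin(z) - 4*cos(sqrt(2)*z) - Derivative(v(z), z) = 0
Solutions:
 v(z) = C1 + k*cos(z) - 2*sqrt(2)*sin(sqrt(2)*z)


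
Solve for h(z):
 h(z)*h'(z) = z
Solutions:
 h(z) = -sqrt(C1 + z^2)
 h(z) = sqrt(C1 + z^2)


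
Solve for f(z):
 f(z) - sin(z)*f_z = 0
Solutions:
 f(z) = C1*sqrt(cos(z) - 1)/sqrt(cos(z) + 1)


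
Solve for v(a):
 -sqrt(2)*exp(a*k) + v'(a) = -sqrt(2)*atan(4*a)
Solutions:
 v(a) = C1 - sqrt(2)*Piecewise((a*atan(4*a) - log(16*a^2 + 1)/8 - exp(a*k)/k, Ne(k, 0)), (a*atan(4*a) - a - log(16*a^2 + 1)/8, True))


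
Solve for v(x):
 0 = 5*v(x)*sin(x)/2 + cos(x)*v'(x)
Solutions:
 v(x) = C1*cos(x)^(5/2)


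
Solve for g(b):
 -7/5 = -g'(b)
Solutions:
 g(b) = C1 + 7*b/5


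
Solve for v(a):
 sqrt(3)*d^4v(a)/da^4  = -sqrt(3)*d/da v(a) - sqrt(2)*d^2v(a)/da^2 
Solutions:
 v(a) = C1 + C2*exp(a*(-2*2^(5/6)*sqrt(3)/(27 + sqrt(3)*sqrt(8*sqrt(6) + 243))^(1/3) + 2^(2/3)*(27 + sqrt(3)*sqrt(8*sqrt(6) + 243))^(1/3))/12)*sin(a*(6*2^(5/6)/(27 + sqrt(3)*sqrt(8*sqrt(6) + 243))^(1/3) + 2^(2/3)*sqrt(3)*(27 + sqrt(3)*sqrt(8*sqrt(6) + 243))^(1/3))/12) + C3*exp(a*(-2*2^(5/6)*sqrt(3)/(27 + sqrt(3)*sqrt(8*sqrt(6) + 243))^(1/3) + 2^(2/3)*(27 + sqrt(3)*sqrt(8*sqrt(6) + 243))^(1/3))/12)*cos(a*(6*2^(5/6)/(27 + sqrt(3)*sqrt(8*sqrt(6) + 243))^(1/3) + 2^(2/3)*sqrt(3)*(27 + sqrt(3)*sqrt(8*sqrt(6) + 243))^(1/3))/12) + C4*exp(-a*(-2*2^(5/6)*sqrt(3)/(27 + sqrt(3)*sqrt(8*sqrt(6) + 243))^(1/3) + 2^(2/3)*(27 + sqrt(3)*sqrt(8*sqrt(6) + 243))^(1/3))/6)


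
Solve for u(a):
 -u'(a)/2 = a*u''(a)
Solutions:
 u(a) = C1 + C2*sqrt(a)


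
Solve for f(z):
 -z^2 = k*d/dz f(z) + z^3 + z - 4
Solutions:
 f(z) = C1 - z^4/(4*k) - z^3/(3*k) - z^2/(2*k) + 4*z/k


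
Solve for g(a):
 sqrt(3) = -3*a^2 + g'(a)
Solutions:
 g(a) = C1 + a^3 + sqrt(3)*a


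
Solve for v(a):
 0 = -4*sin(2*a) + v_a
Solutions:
 v(a) = C1 - 2*cos(2*a)


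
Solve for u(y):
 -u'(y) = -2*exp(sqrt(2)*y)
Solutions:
 u(y) = C1 + sqrt(2)*exp(sqrt(2)*y)


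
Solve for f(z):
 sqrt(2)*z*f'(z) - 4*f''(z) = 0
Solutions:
 f(z) = C1 + C2*erfi(2^(3/4)*z/4)


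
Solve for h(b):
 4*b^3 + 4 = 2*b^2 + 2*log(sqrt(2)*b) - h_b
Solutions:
 h(b) = C1 - b^4 + 2*b^3/3 + 2*b*log(b) - 6*b + b*log(2)


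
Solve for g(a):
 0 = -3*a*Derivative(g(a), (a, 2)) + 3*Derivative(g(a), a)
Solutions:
 g(a) = C1 + C2*a^2


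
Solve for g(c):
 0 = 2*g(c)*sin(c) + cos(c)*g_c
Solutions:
 g(c) = C1*cos(c)^2


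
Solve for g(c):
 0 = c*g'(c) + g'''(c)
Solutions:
 g(c) = C1 + Integral(C2*airyai(-c) + C3*airybi(-c), c)


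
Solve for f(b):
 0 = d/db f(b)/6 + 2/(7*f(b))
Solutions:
 f(b) = -sqrt(C1 - 168*b)/7
 f(b) = sqrt(C1 - 168*b)/7


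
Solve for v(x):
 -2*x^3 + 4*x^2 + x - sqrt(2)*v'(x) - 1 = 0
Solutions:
 v(x) = C1 - sqrt(2)*x^4/4 + 2*sqrt(2)*x^3/3 + sqrt(2)*x^2/4 - sqrt(2)*x/2


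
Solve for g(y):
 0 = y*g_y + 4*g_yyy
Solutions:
 g(y) = C1 + Integral(C2*airyai(-2^(1/3)*y/2) + C3*airybi(-2^(1/3)*y/2), y)


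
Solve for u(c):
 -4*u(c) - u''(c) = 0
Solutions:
 u(c) = C1*sin(2*c) + C2*cos(2*c)


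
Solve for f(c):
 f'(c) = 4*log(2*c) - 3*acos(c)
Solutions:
 f(c) = C1 + 4*c*log(c) - 3*c*acos(c) - 4*c + 4*c*log(2) + 3*sqrt(1 - c^2)


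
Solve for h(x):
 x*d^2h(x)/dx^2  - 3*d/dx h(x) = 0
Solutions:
 h(x) = C1 + C2*x^4


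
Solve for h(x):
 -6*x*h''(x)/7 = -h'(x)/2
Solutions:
 h(x) = C1 + C2*x^(19/12)


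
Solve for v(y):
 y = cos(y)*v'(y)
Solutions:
 v(y) = C1 + Integral(y/cos(y), y)


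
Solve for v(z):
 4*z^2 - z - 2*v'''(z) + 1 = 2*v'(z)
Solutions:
 v(z) = C1 + C2*sin(z) + C3*cos(z) + 2*z^3/3 - z^2/4 - 7*z/2


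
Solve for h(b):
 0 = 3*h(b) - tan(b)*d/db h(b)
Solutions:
 h(b) = C1*sin(b)^3


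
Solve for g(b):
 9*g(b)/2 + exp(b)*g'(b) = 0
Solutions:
 g(b) = C1*exp(9*exp(-b)/2)


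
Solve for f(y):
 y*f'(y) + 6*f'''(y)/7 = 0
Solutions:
 f(y) = C1 + Integral(C2*airyai(-6^(2/3)*7^(1/3)*y/6) + C3*airybi(-6^(2/3)*7^(1/3)*y/6), y)


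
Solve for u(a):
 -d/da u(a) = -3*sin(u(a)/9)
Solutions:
 -3*a + 9*log(cos(u(a)/9) - 1)/2 - 9*log(cos(u(a)/9) + 1)/2 = C1


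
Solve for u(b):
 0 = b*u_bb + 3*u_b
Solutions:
 u(b) = C1 + C2/b^2


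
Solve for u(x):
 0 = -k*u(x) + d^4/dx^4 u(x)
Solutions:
 u(x) = C1*exp(-k^(1/4)*x) + C2*exp(k^(1/4)*x) + C3*exp(-I*k^(1/4)*x) + C4*exp(I*k^(1/4)*x)


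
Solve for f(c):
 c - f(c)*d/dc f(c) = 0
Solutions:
 f(c) = -sqrt(C1 + c^2)
 f(c) = sqrt(C1 + c^2)


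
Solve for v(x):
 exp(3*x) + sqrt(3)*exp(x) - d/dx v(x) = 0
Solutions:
 v(x) = C1 + exp(3*x)/3 + sqrt(3)*exp(x)


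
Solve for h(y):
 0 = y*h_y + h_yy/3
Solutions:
 h(y) = C1 + C2*erf(sqrt(6)*y/2)


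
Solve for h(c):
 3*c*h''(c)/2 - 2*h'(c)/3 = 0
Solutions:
 h(c) = C1 + C2*c^(13/9)


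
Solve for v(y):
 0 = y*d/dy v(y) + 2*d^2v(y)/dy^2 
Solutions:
 v(y) = C1 + C2*erf(y/2)


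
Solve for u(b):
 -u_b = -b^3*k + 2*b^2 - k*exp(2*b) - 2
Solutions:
 u(b) = C1 + b^4*k/4 - 2*b^3/3 + 2*b + k*exp(2*b)/2


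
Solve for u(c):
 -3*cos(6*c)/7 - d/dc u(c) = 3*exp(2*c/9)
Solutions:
 u(c) = C1 - 27*exp(2*c/9)/2 - sin(6*c)/14


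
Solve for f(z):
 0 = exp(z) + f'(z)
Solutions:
 f(z) = C1 - exp(z)


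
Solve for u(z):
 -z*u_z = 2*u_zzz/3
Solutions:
 u(z) = C1 + Integral(C2*airyai(-2^(2/3)*3^(1/3)*z/2) + C3*airybi(-2^(2/3)*3^(1/3)*z/2), z)


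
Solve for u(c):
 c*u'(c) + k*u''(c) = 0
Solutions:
 u(c) = C1 + C2*sqrt(k)*erf(sqrt(2)*c*sqrt(1/k)/2)


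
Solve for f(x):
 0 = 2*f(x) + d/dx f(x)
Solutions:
 f(x) = C1*exp(-2*x)


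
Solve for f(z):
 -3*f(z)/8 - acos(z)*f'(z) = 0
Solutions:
 f(z) = C1*exp(-3*Integral(1/acos(z), z)/8)


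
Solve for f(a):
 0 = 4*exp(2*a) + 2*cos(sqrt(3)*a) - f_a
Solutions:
 f(a) = C1 + 2*exp(2*a) + 2*sqrt(3)*sin(sqrt(3)*a)/3


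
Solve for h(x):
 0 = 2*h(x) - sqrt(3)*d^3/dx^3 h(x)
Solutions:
 h(x) = C3*exp(2^(1/3)*3^(5/6)*x/3) + (C1*sin(6^(1/3)*x/2) + C2*cos(6^(1/3)*x/2))*exp(-2^(1/3)*3^(5/6)*x/6)


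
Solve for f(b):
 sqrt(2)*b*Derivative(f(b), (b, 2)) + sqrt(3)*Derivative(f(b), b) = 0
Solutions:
 f(b) = C1 + C2*b^(1 - sqrt(6)/2)


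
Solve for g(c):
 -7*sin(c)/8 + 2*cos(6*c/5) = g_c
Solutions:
 g(c) = C1 + 5*sin(6*c/5)/3 + 7*cos(c)/8


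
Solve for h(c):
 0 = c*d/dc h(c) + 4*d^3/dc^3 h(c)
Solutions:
 h(c) = C1 + Integral(C2*airyai(-2^(1/3)*c/2) + C3*airybi(-2^(1/3)*c/2), c)


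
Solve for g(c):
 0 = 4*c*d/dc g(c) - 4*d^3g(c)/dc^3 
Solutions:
 g(c) = C1 + Integral(C2*airyai(c) + C3*airybi(c), c)


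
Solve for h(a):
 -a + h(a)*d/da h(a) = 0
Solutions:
 h(a) = -sqrt(C1 + a^2)
 h(a) = sqrt(C1 + a^2)


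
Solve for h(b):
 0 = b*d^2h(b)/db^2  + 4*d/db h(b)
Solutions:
 h(b) = C1 + C2/b^3


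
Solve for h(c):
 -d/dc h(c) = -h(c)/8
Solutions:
 h(c) = C1*exp(c/8)


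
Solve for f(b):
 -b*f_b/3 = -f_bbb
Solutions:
 f(b) = C1 + Integral(C2*airyai(3^(2/3)*b/3) + C3*airybi(3^(2/3)*b/3), b)


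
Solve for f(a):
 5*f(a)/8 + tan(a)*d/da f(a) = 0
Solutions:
 f(a) = C1/sin(a)^(5/8)


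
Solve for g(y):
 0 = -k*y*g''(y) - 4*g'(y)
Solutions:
 g(y) = C1 + y^(((re(k) - 4)*re(k) + im(k)^2)/(re(k)^2 + im(k)^2))*(C2*sin(4*log(y)*Abs(im(k))/(re(k)^2 + im(k)^2)) + C3*cos(4*log(y)*im(k)/(re(k)^2 + im(k)^2)))


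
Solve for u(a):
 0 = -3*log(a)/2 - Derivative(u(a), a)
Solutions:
 u(a) = C1 - 3*a*log(a)/2 + 3*a/2


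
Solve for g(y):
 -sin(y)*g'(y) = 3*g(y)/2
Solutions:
 g(y) = C1*(cos(y) + 1)^(3/4)/(cos(y) - 1)^(3/4)


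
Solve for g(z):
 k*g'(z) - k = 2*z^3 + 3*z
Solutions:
 g(z) = C1 + z + z^4/(2*k) + 3*z^2/(2*k)


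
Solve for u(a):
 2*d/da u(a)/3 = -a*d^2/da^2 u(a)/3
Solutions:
 u(a) = C1 + C2/a


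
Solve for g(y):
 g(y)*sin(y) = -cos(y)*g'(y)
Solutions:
 g(y) = C1*cos(y)


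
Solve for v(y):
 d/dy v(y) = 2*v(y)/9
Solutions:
 v(y) = C1*exp(2*y/9)


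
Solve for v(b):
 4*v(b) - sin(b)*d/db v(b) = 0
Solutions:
 v(b) = C1*(cos(b)^2 - 2*cos(b) + 1)/(cos(b)^2 + 2*cos(b) + 1)


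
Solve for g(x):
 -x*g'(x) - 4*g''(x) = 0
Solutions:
 g(x) = C1 + C2*erf(sqrt(2)*x/4)


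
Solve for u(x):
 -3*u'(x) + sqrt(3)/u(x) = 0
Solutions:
 u(x) = -sqrt(C1 + 6*sqrt(3)*x)/3
 u(x) = sqrt(C1 + 6*sqrt(3)*x)/3


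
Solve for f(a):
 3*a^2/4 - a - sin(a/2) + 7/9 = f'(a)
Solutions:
 f(a) = C1 + a^3/4 - a^2/2 + 7*a/9 + 2*cos(a/2)


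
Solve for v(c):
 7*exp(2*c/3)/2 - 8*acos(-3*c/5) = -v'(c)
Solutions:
 v(c) = C1 + 8*c*acos(-3*c/5) + 8*sqrt(25 - 9*c^2)/3 - 21*exp(2*c/3)/4


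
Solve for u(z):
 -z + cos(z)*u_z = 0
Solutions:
 u(z) = C1 + Integral(z/cos(z), z)


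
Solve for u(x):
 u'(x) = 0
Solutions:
 u(x) = C1


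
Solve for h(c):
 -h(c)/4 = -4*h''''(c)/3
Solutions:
 h(c) = C1*exp(-3^(1/4)*c/2) + C2*exp(3^(1/4)*c/2) + C3*sin(3^(1/4)*c/2) + C4*cos(3^(1/4)*c/2)


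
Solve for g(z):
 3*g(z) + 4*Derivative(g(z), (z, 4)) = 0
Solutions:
 g(z) = (C1*sin(3^(1/4)*z/2) + C2*cos(3^(1/4)*z/2))*exp(-3^(1/4)*z/2) + (C3*sin(3^(1/4)*z/2) + C4*cos(3^(1/4)*z/2))*exp(3^(1/4)*z/2)


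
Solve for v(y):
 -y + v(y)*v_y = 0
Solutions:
 v(y) = -sqrt(C1 + y^2)
 v(y) = sqrt(C1 + y^2)


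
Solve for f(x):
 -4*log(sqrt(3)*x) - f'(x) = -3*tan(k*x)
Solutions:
 f(x) = C1 - 4*x*log(x) - 2*x*log(3) + 4*x + 3*Piecewise((-log(cos(k*x))/k, Ne(k, 0)), (0, True))


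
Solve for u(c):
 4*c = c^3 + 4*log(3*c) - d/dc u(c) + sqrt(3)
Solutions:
 u(c) = C1 + c^4/4 - 2*c^2 + 4*c*log(c) - 4*c + sqrt(3)*c + c*log(81)


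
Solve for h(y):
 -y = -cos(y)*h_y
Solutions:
 h(y) = C1 + Integral(y/cos(y), y)


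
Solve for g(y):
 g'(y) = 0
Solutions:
 g(y) = C1


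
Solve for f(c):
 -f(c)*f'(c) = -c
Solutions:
 f(c) = -sqrt(C1 + c^2)
 f(c) = sqrt(C1 + c^2)


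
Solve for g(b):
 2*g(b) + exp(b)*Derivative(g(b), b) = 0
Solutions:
 g(b) = C1*exp(2*exp(-b))


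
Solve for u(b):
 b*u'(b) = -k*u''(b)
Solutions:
 u(b) = C1 + C2*sqrt(k)*erf(sqrt(2)*b*sqrt(1/k)/2)


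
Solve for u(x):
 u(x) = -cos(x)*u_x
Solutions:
 u(x) = C1*sqrt(sin(x) - 1)/sqrt(sin(x) + 1)


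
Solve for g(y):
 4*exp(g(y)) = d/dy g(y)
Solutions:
 g(y) = log(-1/(C1 + 4*y))


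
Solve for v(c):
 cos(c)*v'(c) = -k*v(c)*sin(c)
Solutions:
 v(c) = C1*exp(k*log(cos(c)))


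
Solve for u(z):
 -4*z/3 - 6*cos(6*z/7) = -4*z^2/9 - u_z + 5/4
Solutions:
 u(z) = C1 - 4*z^3/27 + 2*z^2/3 + 5*z/4 + 7*sin(6*z/7)


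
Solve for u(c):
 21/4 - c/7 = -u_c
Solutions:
 u(c) = C1 + c^2/14 - 21*c/4


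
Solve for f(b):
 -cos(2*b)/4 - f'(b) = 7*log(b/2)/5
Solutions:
 f(b) = C1 - 7*b*log(b)/5 + 7*b*log(2)/5 + 7*b/5 - sin(2*b)/8


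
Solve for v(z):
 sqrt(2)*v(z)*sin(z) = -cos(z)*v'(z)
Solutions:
 v(z) = C1*cos(z)^(sqrt(2))


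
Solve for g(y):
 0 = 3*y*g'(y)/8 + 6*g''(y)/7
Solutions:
 g(y) = C1 + C2*erf(sqrt(14)*y/8)


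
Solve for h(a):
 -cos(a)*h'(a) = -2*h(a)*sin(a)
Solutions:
 h(a) = C1/cos(a)^2


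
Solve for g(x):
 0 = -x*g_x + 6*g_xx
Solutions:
 g(x) = C1 + C2*erfi(sqrt(3)*x/6)


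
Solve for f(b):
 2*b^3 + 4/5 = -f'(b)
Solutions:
 f(b) = C1 - b^4/2 - 4*b/5


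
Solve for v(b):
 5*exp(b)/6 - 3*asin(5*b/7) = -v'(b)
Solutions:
 v(b) = C1 + 3*b*asin(5*b/7) + 3*sqrt(49 - 25*b^2)/5 - 5*exp(b)/6


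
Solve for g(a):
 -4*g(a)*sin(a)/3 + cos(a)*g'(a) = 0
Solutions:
 g(a) = C1/cos(a)^(4/3)


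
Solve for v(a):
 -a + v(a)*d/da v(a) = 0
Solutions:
 v(a) = -sqrt(C1 + a^2)
 v(a) = sqrt(C1 + a^2)


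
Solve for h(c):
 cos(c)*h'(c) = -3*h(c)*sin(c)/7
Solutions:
 h(c) = C1*cos(c)^(3/7)


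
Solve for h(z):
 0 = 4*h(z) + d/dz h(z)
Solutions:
 h(z) = C1*exp(-4*z)


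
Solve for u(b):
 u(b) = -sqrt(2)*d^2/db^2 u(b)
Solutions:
 u(b) = C1*sin(2^(3/4)*b/2) + C2*cos(2^(3/4)*b/2)
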